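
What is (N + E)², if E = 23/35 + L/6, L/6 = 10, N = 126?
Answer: 22877089/1225 ≈ 18675.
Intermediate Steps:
L = 60 (L = 6*10 = 60)
E = 373/35 (E = 23/35 + 60/6 = 23*(1/35) + 60*(⅙) = 23/35 + 10 = 373/35 ≈ 10.657)
(N + E)² = (126 + 373/35)² = (4783/35)² = 22877089/1225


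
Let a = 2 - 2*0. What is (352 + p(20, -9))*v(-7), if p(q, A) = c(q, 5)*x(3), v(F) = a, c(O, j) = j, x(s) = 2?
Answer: 724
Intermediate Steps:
a = 2 (a = 2 + 0 = 2)
v(F) = 2
p(q, A) = 10 (p(q, A) = 5*2 = 10)
(352 + p(20, -9))*v(-7) = (352 + 10)*2 = 362*2 = 724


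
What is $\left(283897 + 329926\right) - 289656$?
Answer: $324167$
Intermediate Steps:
$\left(283897 + 329926\right) - 289656 = 613823 - 289656 = 324167$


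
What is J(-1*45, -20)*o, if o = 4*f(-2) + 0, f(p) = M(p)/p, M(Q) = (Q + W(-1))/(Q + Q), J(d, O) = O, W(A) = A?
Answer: 30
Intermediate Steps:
M(Q) = (-1 + Q)/(2*Q) (M(Q) = (Q - 1)/(Q + Q) = (-1 + Q)/((2*Q)) = (-1 + Q)*(1/(2*Q)) = (-1 + Q)/(2*Q))
f(p) = (-1 + p)/(2*p²) (f(p) = ((-1 + p)/(2*p))/p = (-1 + p)/(2*p²))
o = -3/2 (o = 4*((½)*(-1 - 2)/(-2)²) + 0 = 4*((½)*(¼)*(-3)) + 0 = 4*(-3/8) + 0 = -3/2 + 0 = -3/2 ≈ -1.5000)
J(-1*45, -20)*o = -20*(-3/2) = 30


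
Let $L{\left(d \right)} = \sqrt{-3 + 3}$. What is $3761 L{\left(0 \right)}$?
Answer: $0$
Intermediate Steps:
$L{\left(d \right)} = 0$ ($L{\left(d \right)} = \sqrt{0} = 0$)
$3761 L{\left(0 \right)} = 3761 \cdot 0 = 0$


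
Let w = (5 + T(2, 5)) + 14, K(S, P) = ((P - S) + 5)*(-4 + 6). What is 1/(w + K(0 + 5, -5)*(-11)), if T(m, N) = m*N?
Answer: 1/139 ≈ 0.0071942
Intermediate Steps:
T(m, N) = N*m
K(S, P) = 10 - 2*S + 2*P (K(S, P) = (5 + P - S)*2 = 10 - 2*S + 2*P)
w = 29 (w = (5 + 5*2) + 14 = (5 + 10) + 14 = 15 + 14 = 29)
1/(w + K(0 + 5, -5)*(-11)) = 1/(29 + (10 - 2*(0 + 5) + 2*(-5))*(-11)) = 1/(29 + (10 - 2*5 - 10)*(-11)) = 1/(29 + (10 - 10 - 10)*(-11)) = 1/(29 - 10*(-11)) = 1/(29 + 110) = 1/139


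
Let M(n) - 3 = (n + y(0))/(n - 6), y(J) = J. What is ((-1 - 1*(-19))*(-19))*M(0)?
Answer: -1026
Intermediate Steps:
M(n) = 3 + n/(-6 + n) (M(n) = 3 + (n + 0)/(n - 6) = 3 + n/(-6 + n))
((-1 - 1*(-19))*(-19))*M(0) = ((-1 - 1*(-19))*(-19))*(2*(-9 + 2*0)/(-6 + 0)) = ((-1 + 19)*(-19))*(2*(-9 + 0)/(-6)) = (18*(-19))*(2*(-⅙)*(-9)) = -342*3 = -1026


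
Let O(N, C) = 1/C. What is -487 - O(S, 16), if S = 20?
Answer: -7793/16 ≈ -487.06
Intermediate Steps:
-487 - O(S, 16) = -487 - 1/16 = -7793/16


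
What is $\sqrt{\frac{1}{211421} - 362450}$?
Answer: $\frac{i \sqrt{16201094282689029}}{211421} \approx 602.04 i$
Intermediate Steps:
$\sqrt{\frac{1}{211421} - 362450} = \sqrt{- \frac{76629541449}{211421}} = \frac{i \sqrt{16201094282689029}}{211421}$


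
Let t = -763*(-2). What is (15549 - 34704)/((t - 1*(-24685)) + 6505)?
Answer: -19155/32716 ≈ -0.58549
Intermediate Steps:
t = 1526
(15549 - 34704)/((t - 1*(-24685)) + 6505) = (15549 - 34704)/((1526 - 1*(-24685)) + 6505) = -19155/((1526 + 24685) + 6505) = -19155/(26211 + 6505) = -19155/32716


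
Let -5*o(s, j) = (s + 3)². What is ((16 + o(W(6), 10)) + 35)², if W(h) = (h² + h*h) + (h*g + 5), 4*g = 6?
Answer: 58767556/25 ≈ 2.3507e+6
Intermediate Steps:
g = 3/2 (g = (¼)*6 = 3/2 ≈ 1.5000)
W(h) = 5 + 2*h² + 3*h/2 (W(h) = (h² + h*h) + (h*(3/2) + 5) = (h² + h²) + (3*h/2 + 5) = 2*h² + (5 + 3*h/2) = 5 + 2*h² + 3*h/2)
o(s, j) = -(3 + s)²/5 (o(s, j) = -(s + 3)²/5 = -(3 + s)²/5)
((16 + o(W(6), 10)) + 35)² = ((16 - (3 + (5 + 2*6² + (3/2)*6))²/5) + 35)² = ((16 - (3 + (5 + 2*36 + 9))²/5) + 35)² = ((16 - (3 + (5 + 72 + 9))²/5) + 35)² = ((16 - (3 + 86)²/5) + 35)² = ((16 - ⅕*89²) + 35)² = ((16 - ⅕*7921) + 35)² = ((16 - 7921/5) + 35)² = (-7841/5 + 35)² = (-7666/5)² = 58767556/25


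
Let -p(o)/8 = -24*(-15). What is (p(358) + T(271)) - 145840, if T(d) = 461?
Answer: -148259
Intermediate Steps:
p(o) = -2880 (p(o) = -(-192)*(-15) = -8*360 = -2880)
(p(358) + T(271)) - 145840 = (-2880 + 461) - 145840 = -2419 - 145840 = -148259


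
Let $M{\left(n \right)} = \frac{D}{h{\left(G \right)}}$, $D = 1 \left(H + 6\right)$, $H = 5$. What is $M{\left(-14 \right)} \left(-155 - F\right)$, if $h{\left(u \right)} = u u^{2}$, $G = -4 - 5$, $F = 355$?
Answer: $\frac{1870}{243} \approx 7.6955$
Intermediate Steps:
$D = 11$ ($D = 1 \left(5 + 6\right) = 1 \cdot 11 = 11$)
$G = -9$
$h{\left(u \right)} = u^{3}$
$M{\left(n \right)} = - \frac{11}{729}$ ($M{\left(n \right)} = \frac{11}{\left(-9\right)^{3}} = \frac{11}{-729} = 11 \left(- \frac{1}{729}\right) = - \frac{11}{729}$)
$M{\left(-14 \right)} \left(-155 - F\right) = - \frac{11 \left(-155 - 355\right)}{729} = \left(- \frac{11}{729}\right) \left(-510\right) = \frac{1870}{243}$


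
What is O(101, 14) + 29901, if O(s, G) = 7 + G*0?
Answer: 29908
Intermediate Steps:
O(s, G) = 7 (O(s, G) = 7 + 0 = 7)
O(101, 14) + 29901 = 7 + 29901 = 29908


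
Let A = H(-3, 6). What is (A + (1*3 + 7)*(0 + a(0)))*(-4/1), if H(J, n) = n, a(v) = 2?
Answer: -104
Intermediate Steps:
A = 6
(A + (1*3 + 7)*(0 + a(0)))*(-4/1) = (6 + (1*3 + 7)*(0 + 2))*(-4/1) = (6 + (3 + 7)*2)*(-4*1) = (6 + 10*2)*(-4) = (6 + 20)*(-4) = 26*(-4) = -104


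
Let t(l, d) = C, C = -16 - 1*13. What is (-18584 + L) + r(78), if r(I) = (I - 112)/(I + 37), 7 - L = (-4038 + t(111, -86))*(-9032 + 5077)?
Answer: -1851909664/115 ≈ -1.6104e+7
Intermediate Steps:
C = -29 (C = -16 - 13 = -29)
t(l, d) = -29
L = -16084978 (L = 7 - (-4038 - 29)*(-9032 + 5077) = 7 - (-4067)*(-3955) = 7 - 1*16084985 = 7 - 16084985 = -16084978)
r(I) = (-112 + I)/(37 + I)
(-18584 + L) + r(78) = (-18584 - 16084978) + (-112 + 78)/(37 + 78) = -16103562 - 34/115 = -1851909664/115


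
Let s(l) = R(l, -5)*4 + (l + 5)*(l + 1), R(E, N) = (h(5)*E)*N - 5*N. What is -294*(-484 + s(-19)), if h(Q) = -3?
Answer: 373968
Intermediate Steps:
R(E, N) = -5*N - 3*E*N (R(E, N) = (-3*E)*N - 5*N = -3*E*N - 5*N = -5*N - 3*E*N)
s(l) = 100 + 60*l + (1 + l)*(5 + l) (s(l) = -5*(-5 - 3*l)*4 + (l + 5)*(l + 1) = (25 + 15*l)*4 + (5 + l)*(1 + l) = (100 + 60*l) + (1 + l)*(5 + l) = 100 + 60*l + (1 + l)*(5 + l))
-294*(-484 + s(-19)) = -294*(-484 + (105 + (-19)**2 + 66*(-19))) = -294*(-484 + (105 + 361 - 1254)) = -294*(-484 - 788) = -294*(-1272) = 373968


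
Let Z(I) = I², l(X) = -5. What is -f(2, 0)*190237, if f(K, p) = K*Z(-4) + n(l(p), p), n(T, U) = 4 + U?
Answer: -6848532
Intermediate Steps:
f(K, p) = 4 + p + 16*K (f(K, p) = K*(-4)² + (4 + p) = K*16 + (4 + p) = 16*K + (4 + p) = 4 + p + 16*K)
-f(2, 0)*190237 = -(4 + 0 + 16*2)*190237 = -(4 + 0 + 32)*190237 = -36*190237 = -1*6848532 = -6848532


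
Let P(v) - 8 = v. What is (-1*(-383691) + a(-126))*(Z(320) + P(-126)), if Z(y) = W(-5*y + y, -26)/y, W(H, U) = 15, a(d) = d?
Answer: -2895532185/64 ≈ -4.5243e+7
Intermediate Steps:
P(v) = 8 + v
Z(y) = 15/y
(-1*(-383691) + a(-126))*(Z(320) + P(-126)) = (-1*(-383691) - 126)*(15/320 + (8 - 126)) = (383691 - 126)*(15*(1/320) - 118) = 383565*(3/64 - 118) = 383565*(-7549/64) = -2895532185/64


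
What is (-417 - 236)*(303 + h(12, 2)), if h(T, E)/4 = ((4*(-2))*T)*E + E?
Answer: 298421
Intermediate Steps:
h(T, E) = 4*E - 32*E*T (h(T, E) = 4*(((4*(-2))*T)*E + E) = 4*((-8*T)*E + E) = 4*(-8*E*T + E) = 4*(E - 8*E*T) = 4*E - 32*E*T)
(-417 - 236)*(303 + h(12, 2)) = (-417 - 236)*(303 + 4*2*(1 - 8*12)) = -653*(303 + 4*2*(1 - 96)) = -653*(303 + 4*2*(-95)) = -653*(303 - 760) = -653*(-457) = 298421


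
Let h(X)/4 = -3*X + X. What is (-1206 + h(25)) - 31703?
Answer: -33109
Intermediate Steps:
h(X) = -8*X (h(X) = 4*(-3*X + X) = 4*(-2*X) = -8*X)
(-1206 + h(25)) - 31703 = (-1206 - 8*25) - 31703 = (-1206 - 200) - 31703 = -1406 - 31703 = -33109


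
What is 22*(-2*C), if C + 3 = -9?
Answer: 528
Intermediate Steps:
C = -12 (C = -3 - 9 = -12)
22*(-2*C) = 22*(-2*(-12)) = 22*24 = 528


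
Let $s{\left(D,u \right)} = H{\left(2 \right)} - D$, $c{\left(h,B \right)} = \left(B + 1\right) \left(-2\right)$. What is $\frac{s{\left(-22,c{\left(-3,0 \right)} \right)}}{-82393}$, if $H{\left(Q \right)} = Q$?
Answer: $- \frac{24}{82393} \approx -0.00029129$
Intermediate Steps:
$c{\left(h,B \right)} = -2 - 2 B$ ($c{\left(h,B \right)} = \left(1 + B\right) \left(-2\right) = -2 - 2 B$)
$s{\left(D,u \right)} = 2 - D$
$\frac{s{\left(-22,c{\left(-3,0 \right)} \right)}}{-82393} = \frac{2 - -22}{-82393} = \left(2 + 22\right) \left(- \frac{1}{82393}\right) = 24 \left(- \frac{1}{82393}\right) = - \frac{24}{82393}$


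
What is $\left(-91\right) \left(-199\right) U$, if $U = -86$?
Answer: $-1557374$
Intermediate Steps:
$\left(-91\right) \left(-199\right) U = \left(-91\right) \left(-199\right) \left(-86\right) = 18109 \left(-86\right) = -1557374$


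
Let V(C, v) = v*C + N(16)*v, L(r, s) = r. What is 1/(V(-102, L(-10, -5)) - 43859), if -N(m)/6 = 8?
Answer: -1/42359 ≈ -2.3608e-5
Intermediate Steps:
N(m) = -48 (N(m) = -6*8 = -48)
V(C, v) = -48*v + C*v (V(C, v) = v*C - 48*v = C*v - 48*v = -48*v + C*v)
1/(V(-102, L(-10, -5)) - 43859) = 1/(-10*(-48 - 102) - 43859) = 1/(-10*(-150) - 43859) = 1/(1500 - 43859) = 1/(-42359) = -1/42359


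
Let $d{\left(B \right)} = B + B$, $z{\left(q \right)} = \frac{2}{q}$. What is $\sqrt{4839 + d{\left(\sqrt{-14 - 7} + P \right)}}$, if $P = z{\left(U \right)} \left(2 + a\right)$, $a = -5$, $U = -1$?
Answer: $\sqrt{4851 + 2 i \sqrt{21}} \approx 69.649 + 0.0658 i$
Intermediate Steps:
$P = 6$ ($P = \frac{2}{-1} \left(2 - 5\right) = 2 \left(-1\right) \left(-3\right) = \left(-2\right) \left(-3\right) = 6$)
$d{\left(B \right)} = 2 B$
$\sqrt{4839 + d{\left(\sqrt{-14 - 7} + P \right)}} = \sqrt{4839 + 2 \left(\sqrt{-14 - 7} + 6\right)} = \sqrt{4839 + 2 \left(\sqrt{-21} + 6\right)} = \sqrt{4839 + 2 \left(i \sqrt{21} + 6\right)} = \sqrt{4839 + 2 \left(6 + i \sqrt{21}\right)} = \sqrt{4839 + \left(12 + 2 i \sqrt{21}\right)} = \sqrt{4851 + 2 i \sqrt{21}}$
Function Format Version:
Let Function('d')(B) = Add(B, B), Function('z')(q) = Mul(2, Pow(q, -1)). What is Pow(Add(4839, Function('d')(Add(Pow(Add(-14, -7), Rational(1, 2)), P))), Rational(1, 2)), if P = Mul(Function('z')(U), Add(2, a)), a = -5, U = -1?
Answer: Pow(Add(4851, Mul(2, I, Pow(21, Rational(1, 2)))), Rational(1, 2)) ≈ Add(69.649, Mul(0.0658, I))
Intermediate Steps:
P = 6 (P = Mul(Mul(2, Pow(-1, -1)), Add(2, -5)) = Mul(Mul(2, -1), -3) = Mul(-2, -3) = 6)
Function('d')(B) = Mul(2, B)
Pow(Add(4839, Function('d')(Add(Pow(Add(-14, -7), Rational(1, 2)), P))), Rational(1, 2)) = Pow(Add(4839, Mul(2, Add(Pow(Add(-14, -7), Rational(1, 2)), 6))), Rational(1, 2)) = Pow(Add(4839, Mul(2, Add(Pow(-21, Rational(1, 2)), 6))), Rational(1, 2)) = Pow(Add(4839, Mul(2, Add(Mul(I, Pow(21, Rational(1, 2))), 6))), Rational(1, 2)) = Pow(Add(4839, Mul(2, Add(6, Mul(I, Pow(21, Rational(1, 2)))))), Rational(1, 2)) = Pow(Add(4839, Add(12, Mul(2, I, Pow(21, Rational(1, 2))))), Rational(1, 2)) = Pow(Add(4851, Mul(2, I, Pow(21, Rational(1, 2)))), Rational(1, 2))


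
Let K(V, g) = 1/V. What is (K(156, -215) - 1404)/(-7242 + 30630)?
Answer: -219023/3648528 ≈ -0.060031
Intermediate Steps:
(K(156, -215) - 1404)/(-7242 + 30630) = (1/156 - 1404)/(-7242 + 30630) = (1/156 - 1404)/23388 = -219023/156*1/23388 = -219023/3648528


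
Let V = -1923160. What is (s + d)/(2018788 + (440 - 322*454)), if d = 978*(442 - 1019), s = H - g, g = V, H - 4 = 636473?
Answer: 153487/144080 ≈ 1.0653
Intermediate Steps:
H = 636477 (H = 4 + 636473 = 636477)
g = -1923160
s = 2559637 (s = 636477 - 1*(-1923160) = 636477 + 1923160 = 2559637)
d = -564306 (d = 978*(-577) = -564306)
(s + d)/(2018788 + (440 - 322*454)) = (2559637 - 564306)/(2018788 + (440 - 322*454)) = 1995331/(2018788 + (440 - 146188)) = 1995331/(2018788 - 145748) = 1995331/1873040 = 1995331*(1/1873040) = 153487/144080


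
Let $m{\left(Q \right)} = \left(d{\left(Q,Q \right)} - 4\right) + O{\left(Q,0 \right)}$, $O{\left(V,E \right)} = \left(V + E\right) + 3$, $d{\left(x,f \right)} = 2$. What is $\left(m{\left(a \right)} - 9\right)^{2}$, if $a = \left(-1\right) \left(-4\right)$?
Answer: $16$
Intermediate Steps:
$a = 4$
$O{\left(V,E \right)} = 3 + E + V$ ($O{\left(V,E \right)} = \left(E + V\right) + 3 = 3 + E + V$)
$m{\left(Q \right)} = 1 + Q$ ($m{\left(Q \right)} = \left(2 - 4\right) + \left(3 + 0 + Q\right) = -2 + \left(3 + Q\right) = 1 + Q$)
$\left(m{\left(a \right)} - 9\right)^{2} = \left(\left(1 + 4\right) - 9\right)^{2} = \left(5 - 9\right)^{2} = \left(-4\right)^{2} = 16$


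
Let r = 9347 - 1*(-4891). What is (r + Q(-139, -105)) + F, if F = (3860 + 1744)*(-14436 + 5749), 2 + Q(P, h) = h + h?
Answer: -48667922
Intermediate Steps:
Q(P, h) = -2 + 2*h (Q(P, h) = -2 + (h + h) = -2 + 2*h)
F = -48681948 (F = 5604*(-8687) = -48681948)
r = 14238 (r = 9347 + 4891 = 14238)
(r + Q(-139, -105)) + F = (14238 + (-2 + 2*(-105))) - 48681948 = (14238 + (-2 - 210)) - 48681948 = (14238 - 212) - 48681948 = 14026 - 48681948 = -48667922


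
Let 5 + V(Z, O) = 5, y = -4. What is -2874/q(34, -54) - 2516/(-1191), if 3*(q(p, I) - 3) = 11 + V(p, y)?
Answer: -5109241/11910 ≈ -428.99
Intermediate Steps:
V(Z, O) = 0 (V(Z, O) = -5 + 5 = 0)
q(p, I) = 20/3 (q(p, I) = 3 + (11 + 0)/3 = 3 + (⅓)*11 = 3 + 11/3 = 20/3)
-2874/q(34, -54) - 2516/(-1191) = -2874/20/3 - 2516/(-1191) = -2874*3/20 - 2516*(-1/1191) = -4311/10 + 2516/1191 = -5109241/11910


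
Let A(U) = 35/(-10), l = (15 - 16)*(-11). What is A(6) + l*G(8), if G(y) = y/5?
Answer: 141/10 ≈ 14.100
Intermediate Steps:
G(y) = y/5 (G(y) = y*(1/5) = y/5)
l = 11 (l = -1*(-11) = 11)
A(U) = -7/2 (A(U) = 35*(-1/10) = -7/2)
A(6) + l*G(8) = -7/2 + 11*((1/5)*8) = -7/2 + 11*(8/5) = -7/2 + 88/5 = 141/10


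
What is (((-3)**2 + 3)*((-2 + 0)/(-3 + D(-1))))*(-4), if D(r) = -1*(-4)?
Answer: 96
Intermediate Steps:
D(r) = 4
(((-3)**2 + 3)*((-2 + 0)/(-3 + D(-1))))*(-4) = (((-3)**2 + 3)*((-2 + 0)/(-3 + 4)))*(-4) = ((9 + 3)*(-2/1))*(-4) = (12*(-2*1))*(-4) = (12*(-2))*(-4) = -24*(-4) = 96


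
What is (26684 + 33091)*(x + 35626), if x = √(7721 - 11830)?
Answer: 2129544150 + 59775*I*√4109 ≈ 2.1295e+9 + 3.8317e+6*I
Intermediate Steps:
x = I*√4109 (x = √(-4109) = I*√4109 ≈ 64.101*I)
(26684 + 33091)*(x + 35626) = (26684 + 33091)*(I*√4109 + 35626) = 59775*(35626 + I*√4109) = 2129544150 + 59775*I*√4109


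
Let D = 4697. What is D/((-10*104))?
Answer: -4697/1040 ≈ -4.5163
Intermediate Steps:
D/((-10*104)) = 4697/((-10*104)) = 4697/(-1040) = 4697*(-1/1040) = -4697/1040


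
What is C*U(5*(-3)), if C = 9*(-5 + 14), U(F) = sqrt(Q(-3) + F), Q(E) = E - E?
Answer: 81*I*sqrt(15) ≈ 313.71*I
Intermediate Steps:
Q(E) = 0
U(F) = sqrt(F) (U(F) = sqrt(0 + F) = sqrt(F))
C = 81 (C = 9*9 = 81)
C*U(5*(-3)) = 81*sqrt(5*(-3)) = 81*sqrt(-15) = 81*(I*sqrt(15)) = 81*I*sqrt(15)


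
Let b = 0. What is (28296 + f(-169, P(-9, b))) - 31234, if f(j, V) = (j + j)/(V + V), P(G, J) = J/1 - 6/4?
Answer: -8476/3 ≈ -2825.3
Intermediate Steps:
P(G, J) = -3/2 + J (P(G, J) = J*1 - 6*1/4 = J - 3/2 = -3/2 + J)
f(j, V) = j/V (f(j, V) = (2*j)/((2*V)) = (2*j)*(1/(2*V)) = j/V)
(28296 + f(-169, P(-9, b))) - 31234 = (28296 - 169/(-3/2 + 0)) - 31234 = (28296 - 169/(-3/2)) - 31234 = (28296 - 169*(-2/3)) - 31234 = (28296 + 338/3) - 31234 = 85226/3 - 31234 = -8476/3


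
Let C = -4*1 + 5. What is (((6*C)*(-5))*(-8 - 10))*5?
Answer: 2700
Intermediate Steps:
C = 1 (C = -4 + 5 = 1)
(((6*C)*(-5))*(-8 - 10))*5 = (((6*1)*(-5))*(-8 - 10))*5 = ((6*(-5))*(-18))*5 = -30*(-18)*5 = 540*5 = 2700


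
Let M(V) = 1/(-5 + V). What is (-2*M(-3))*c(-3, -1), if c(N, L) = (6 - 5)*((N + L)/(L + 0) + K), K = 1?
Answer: 5/4 ≈ 1.2500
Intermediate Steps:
c(N, L) = 1 + (L + N)/L (c(N, L) = (6 - 5)*((N + L)/(L + 0) + 1) = 1*((L + N)/L + 1) = 1*(1 + (L + N)/L) = 1 + (L + N)/L)
(-2*M(-3))*c(-3, -1) = (-2/(-5 - 3))*(2 - 3/(-1)) = (-2/(-8))*(2 - 3*(-1)) = (-2*(-⅛))*(2 + 3) = (¼)*5 = 5/4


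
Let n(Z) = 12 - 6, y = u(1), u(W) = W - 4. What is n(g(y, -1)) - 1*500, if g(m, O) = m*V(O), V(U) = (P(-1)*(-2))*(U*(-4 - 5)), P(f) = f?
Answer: -494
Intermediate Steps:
u(W) = -4 + W
y = -3 (y = -4 + 1 = -3)
V(U) = -18*U (V(U) = (-1*(-2))*(U*(-4 - 5)) = 2*(U*(-9)) = 2*(-9*U) = -18*U)
g(m, O) = -18*O*m (g(m, O) = m*(-18*O) = -18*O*m)
n(Z) = 6
n(g(y, -1)) - 1*500 = 6 - 1*500 = 6 - 500 = -494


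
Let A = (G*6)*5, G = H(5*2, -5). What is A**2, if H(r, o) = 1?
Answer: 900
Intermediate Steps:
G = 1
A = 30 (A = (1*6)*5 = 6*5 = 30)
A**2 = 30**2 = 900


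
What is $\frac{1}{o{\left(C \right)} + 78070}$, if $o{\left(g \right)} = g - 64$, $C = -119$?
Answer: $\frac{1}{77887} \approx 1.2839 \cdot 10^{-5}$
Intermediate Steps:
$o{\left(g \right)} = -64 + g$ ($o{\left(g \right)} = g - 64 = -64 + g$)
$\frac{1}{o{\left(C \right)} + 78070} = \frac{1}{\left(-64 - 119\right) + 78070} = \frac{1}{-183 + 78070} = \frac{1}{77887}$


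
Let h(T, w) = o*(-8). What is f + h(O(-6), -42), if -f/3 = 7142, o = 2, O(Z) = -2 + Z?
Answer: -21442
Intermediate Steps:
h(T, w) = -16 (h(T, w) = 2*(-8) = -16)
f = -21426 (f = -3*7142 = -21426)
f + h(O(-6), -42) = -21426 - 16 = -21442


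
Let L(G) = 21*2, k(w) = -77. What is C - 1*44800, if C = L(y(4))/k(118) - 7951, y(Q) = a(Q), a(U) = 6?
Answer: -580267/11 ≈ -52752.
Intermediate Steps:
y(Q) = 6
L(G) = 42
C = -87467/11 (C = 42/(-77) - 7951 = 42*(-1/77) - 7951 = -6/11 - 7951 = -87467/11 ≈ -7951.5)
C - 1*44800 = -87467/11 - 1*44800 = -87467/11 - 44800 = -580267/11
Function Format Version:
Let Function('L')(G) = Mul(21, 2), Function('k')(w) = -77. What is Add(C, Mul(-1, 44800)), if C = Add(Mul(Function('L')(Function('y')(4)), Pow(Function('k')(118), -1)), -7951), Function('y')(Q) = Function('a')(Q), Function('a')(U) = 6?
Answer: Rational(-580267, 11) ≈ -52752.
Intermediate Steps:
Function('y')(Q) = 6
Function('L')(G) = 42
C = Rational(-87467, 11) (C = Add(Mul(42, Pow(-77, -1)), -7951) = Add(Mul(42, Rational(-1, 77)), -7951) = Add(Rational(-6, 11), -7951) = Rational(-87467, 11) ≈ -7951.5)
Add(C, Mul(-1, 44800)) = Add(Rational(-87467, 11), Mul(-1, 44800)) = Add(Rational(-87467, 11), -44800) = Rational(-580267, 11)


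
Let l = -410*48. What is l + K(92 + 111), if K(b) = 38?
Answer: -19642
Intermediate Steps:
l = -19680
l + K(92 + 111) = -19680 + 38 = -19642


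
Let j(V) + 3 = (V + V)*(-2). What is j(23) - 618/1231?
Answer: -117563/1231 ≈ -95.502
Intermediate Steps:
j(V) = -3 - 4*V (j(V) = -3 + (V + V)*(-2) = -3 + (2*V)*(-2) = -3 - 4*V)
j(23) - 618/1231 = (-3 - 4*23) - 618/1231 = (-3 - 92) + (1/1231)*(-618) = -95 - 618/1231 = -117563/1231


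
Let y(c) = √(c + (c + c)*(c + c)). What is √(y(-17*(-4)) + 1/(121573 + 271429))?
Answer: √(393002 + 308901144008*√4641)/393002 ≈ 11.673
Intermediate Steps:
y(c) = √(c + 4*c²) (y(c) = √(c + (2*c)*(2*c)) = √(c + 4*c²))
√(y(-17*(-4)) + 1/(121573 + 271429)) = √(√((-17*(-4))*(1 + 4*(-17*(-4)))) + 1/(121573 + 271429)) = √(√(68*(1 + 4*68)) + 1/393002) = √(√(68*(1 + 272)) + 1/393002) = √(√(68*273) + 1/393002) = √(√18564 + 1/393002) = √(2*√4641 + 1/393002) = √(1/393002 + 2*√4641)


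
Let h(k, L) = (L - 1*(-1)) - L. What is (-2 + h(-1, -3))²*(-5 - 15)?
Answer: -20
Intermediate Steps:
h(k, L) = 1 (h(k, L) = (L + 1) - L = (1 + L) - L = 1)
(-2 + h(-1, -3))²*(-5 - 15) = (-2 + 1)²*(-5 - 15) = (-1)²*(-20) = 1*(-20) = -20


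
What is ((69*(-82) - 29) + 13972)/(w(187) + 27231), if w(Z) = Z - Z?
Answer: 8285/27231 ≈ 0.30425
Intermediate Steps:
w(Z) = 0
((69*(-82) - 29) + 13972)/(w(187) + 27231) = ((69*(-82) - 29) + 13972)/(0 + 27231) = ((-5658 - 29) + 13972)/27231 = (-5687 + 13972)*(1/27231) = 8285*(1/27231) = 8285/27231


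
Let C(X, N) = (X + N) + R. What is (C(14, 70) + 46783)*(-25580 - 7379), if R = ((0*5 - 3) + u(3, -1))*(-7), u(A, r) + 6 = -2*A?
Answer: -1548150148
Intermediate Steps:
u(A, r) = -6 - 2*A
R = 105 (R = ((0*5 - 3) + (-6 - 2*3))*(-7) = ((0 - 3) + (-6 - 6))*(-7) = (-3 - 12)*(-7) = -15*(-7) = 105)
C(X, N) = 105 + N + X (C(X, N) = (X + N) + 105 = (N + X) + 105 = 105 + N + X)
(C(14, 70) + 46783)*(-25580 - 7379) = ((105 + 70 + 14) + 46783)*(-25580 - 7379) = (189 + 46783)*(-32959) = 46972*(-32959) = -1548150148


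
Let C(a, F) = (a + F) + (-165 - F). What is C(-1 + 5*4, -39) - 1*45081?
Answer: -45227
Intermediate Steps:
C(a, F) = -165 + a (C(a, F) = (F + a) + (-165 - F) = -165 + a)
C(-1 + 5*4, -39) - 1*45081 = (-165 + (-1 + 5*4)) - 1*45081 = (-165 + (-1 + 20)) - 45081 = (-165 + 19) - 45081 = -146 - 45081 = -45227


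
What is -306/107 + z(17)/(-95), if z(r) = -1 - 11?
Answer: -27786/10165 ≈ -2.7335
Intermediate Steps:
z(r) = -12
-306/107 + z(17)/(-95) = -306/107 - 12/(-95) = -306*1/107 - 12*(-1/95) = -306/107 + 12/95 = -27786/10165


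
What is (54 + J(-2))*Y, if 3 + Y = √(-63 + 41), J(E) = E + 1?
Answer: -159 + 53*I*√22 ≈ -159.0 + 248.59*I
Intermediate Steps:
J(E) = 1 + E
Y = -3 + I*√22 (Y = -3 + √(-63 + 41) = -3 + √(-22) = -3 + I*√22 ≈ -3.0 + 4.6904*I)
(54 + J(-2))*Y = (54 + (1 - 2))*(-3 + I*√22) = (54 - 1)*(-3 + I*√22) = 53*(-3 + I*√22) = -159 + 53*I*√22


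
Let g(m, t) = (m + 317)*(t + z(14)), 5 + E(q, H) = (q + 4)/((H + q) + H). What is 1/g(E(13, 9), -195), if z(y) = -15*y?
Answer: -31/3924045 ≈ -7.9000e-6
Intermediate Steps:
E(q, H) = -5 + (4 + q)/(q + 2*H) (E(q, H) = -5 + (q + 4)/((H + q) + H) = -5 + (4 + q)/(q + 2*H))
g(m, t) = (-210 + t)*(317 + m) (g(m, t) = (m + 317)*(t - 15*14) = (317 + m)*(t - 210) = (317 + m)*(-210 + t) = (-210 + t)*(317 + m))
1/g(E(13, 9), -195) = 1/(-66570 - 420*(2 - 5*9 - 2*13)/(13 + 2*9) + 317*(-195) + (2*(2 - 5*9 - 2*13)/(13 + 2*9))*(-195)) = 1/(-66570 - 420*(2 - 45 - 26)/(13 + 18) - 61815 + (2*(2 - 45 - 26)/(13 + 18))*(-195)) = 1/(-66570 - 420*(-69)/31 - 61815 + (2*(-69)/31)*(-195)) = 1/(-66570 - 420*(-69)/31 - 61815 + (2*(1/31)*(-69))*(-195)) = 1/(-66570 - 210*(-138/31) - 61815 - 138/31*(-195)) = 1/(-66570 + 28980/31 - 61815 + 26910/31) = 1/(-3924045/31) = -31/3924045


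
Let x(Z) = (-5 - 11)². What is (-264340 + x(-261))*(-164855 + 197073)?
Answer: -8508258312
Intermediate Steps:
x(Z) = 256 (x(Z) = (-16)² = 256)
(-264340 + x(-261))*(-164855 + 197073) = (-264340 + 256)*(-164855 + 197073) = -264084*32218 = -8508258312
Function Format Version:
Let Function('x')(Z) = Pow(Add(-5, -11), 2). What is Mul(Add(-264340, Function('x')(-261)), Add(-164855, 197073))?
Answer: -8508258312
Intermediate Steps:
Function('x')(Z) = 256 (Function('x')(Z) = Pow(-16, 2) = 256)
Mul(Add(-264340, Function('x')(-261)), Add(-164855, 197073)) = Mul(Add(-264340, 256), Add(-164855, 197073)) = Mul(-264084, 32218) = -8508258312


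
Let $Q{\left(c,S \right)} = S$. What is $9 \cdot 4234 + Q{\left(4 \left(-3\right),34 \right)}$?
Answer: $38140$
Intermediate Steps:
$9 \cdot 4234 + Q{\left(4 \left(-3\right),34 \right)} = 9 \cdot 4234 + 34 = 38106 + 34 = 38140$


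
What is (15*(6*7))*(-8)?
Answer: -5040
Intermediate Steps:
(15*(6*7))*(-8) = (15*42)*(-8) = 630*(-8) = -5040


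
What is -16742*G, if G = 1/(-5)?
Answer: 16742/5 ≈ 3348.4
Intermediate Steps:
G = -1/5 ≈ -0.20000
-16742*G = -16742*(-1/5) = 16742/5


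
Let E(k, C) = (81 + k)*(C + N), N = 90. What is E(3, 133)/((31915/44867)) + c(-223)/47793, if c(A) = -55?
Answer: 40167560287367/1525313595 ≈ 26334.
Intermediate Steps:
E(k, C) = (81 + k)*(90 + C) (E(k, C) = (81 + k)*(C + 90) = (81 + k)*(90 + C))
E(3, 133)/((31915/44867)) + c(-223)/47793 = (7290 + 81*133 + 90*3 + 133*3)/((31915/44867)) - 55/47793 = (7290 + 10773 + 270 + 399)/((31915*(1/44867))) - 55*1/47793 = 18732/(31915/44867) - 55/47793 = 18732*(44867/31915) - 55/47793 = 840448644/31915 - 55/47793 = 40167560287367/1525313595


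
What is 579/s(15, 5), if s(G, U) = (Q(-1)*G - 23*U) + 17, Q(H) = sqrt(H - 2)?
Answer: -56742/10279 - 8685*I*sqrt(3)/10279 ≈ -5.5202 - 1.4635*I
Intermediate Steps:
Q(H) = sqrt(-2 + H)
s(G, U) = 17 - 23*U + I*G*sqrt(3) (s(G, U) = (sqrt(-2 - 1)*G - 23*U) + 17 = (sqrt(-3)*G - 23*U) + 17 = ((I*sqrt(3))*G - 23*U) + 17 = (I*G*sqrt(3) - 23*U) + 17 = (-23*U + I*G*sqrt(3)) + 17 = 17 - 23*U + I*G*sqrt(3))
579/s(15, 5) = 579/(17 - 23*5 + I*15*sqrt(3)) = 579/(17 - 115 + 15*I*sqrt(3)) = 579/(-98 + 15*I*sqrt(3))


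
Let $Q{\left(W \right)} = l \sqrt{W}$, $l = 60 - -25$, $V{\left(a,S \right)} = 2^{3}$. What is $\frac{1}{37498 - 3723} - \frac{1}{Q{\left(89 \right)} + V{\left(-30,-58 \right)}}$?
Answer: $\frac{913161}{21716007775} - \frac{85 \sqrt{89}}{642961} \approx -0.0012051$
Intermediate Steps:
$V{\left(a,S \right)} = 8$
$l = 85$ ($l = 60 + 25 = 85$)
$Q{\left(W \right)} = 85 \sqrt{W}$
$\frac{1}{37498 - 3723} - \frac{1}{Q{\left(89 \right)} + V{\left(-30,-58 \right)}} = \frac{1}{37498 - 3723} - \frac{1}{85 \sqrt{89} + 8} = \frac{1}{33775} - \frac{1}{8 + 85 \sqrt{89}}$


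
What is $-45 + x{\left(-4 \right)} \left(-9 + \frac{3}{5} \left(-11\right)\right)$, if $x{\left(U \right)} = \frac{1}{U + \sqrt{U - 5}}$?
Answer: $- \frac{5313}{125} + \frac{234 i}{125} \approx -42.504 + 1.872 i$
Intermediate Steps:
$x{\left(U \right)} = \frac{1}{U + \sqrt{-5 + U}}$
$-45 + x{\left(-4 \right)} \left(-9 + \frac{3}{5} \left(-11\right)\right) = -45 + \frac{-9 + \frac{3}{5} \left(-11\right)}{-4 + \sqrt{-5 - 4}} = -45 + \frac{-9 + 3 \cdot \frac{1}{5} \left(-11\right)}{-4 + \sqrt{-9}} = -45 + \frac{-9 + \frac{3}{5} \left(-11\right)}{-4 + 3 i} = -45 + \frac{-4 - 3 i}{25} \left(-9 - \frac{33}{5}\right) = -45 + \frac{-4 - 3 i}{25} \left(- \frac{78}{5}\right) = -45 - \frac{78 \left(-4 - 3 i\right)}{125}$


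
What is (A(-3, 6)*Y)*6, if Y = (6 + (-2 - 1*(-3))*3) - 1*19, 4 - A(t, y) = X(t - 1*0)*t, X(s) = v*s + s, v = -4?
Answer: -1860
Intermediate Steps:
X(s) = -3*s (X(s) = -4*s + s = -3*s)
A(t, y) = 4 + 3*t² (A(t, y) = 4 - (-3*(t - 1*0))*t = 4 - (-3*(t + 0))*t = 4 - (-3*t)*t = 4 - (-3)*t² = 4 + 3*t²)
Y = -10 (Y = (6 + (-2 + 3)*3) - 19 = (6 + 1*3) - 19 = (6 + 3) - 19 = 9 - 19 = -10)
(A(-3, 6)*Y)*6 = ((4 + 3*(-3)²)*(-10))*6 = ((4 + 3*9)*(-10))*6 = ((4 + 27)*(-10))*6 = (31*(-10))*6 = -310*6 = -1860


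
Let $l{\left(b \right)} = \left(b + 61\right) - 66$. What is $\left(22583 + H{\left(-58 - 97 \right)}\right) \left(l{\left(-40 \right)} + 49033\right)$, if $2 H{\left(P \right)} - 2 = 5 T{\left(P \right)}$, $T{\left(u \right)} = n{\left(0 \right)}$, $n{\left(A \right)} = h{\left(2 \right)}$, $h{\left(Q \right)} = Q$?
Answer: $1106589932$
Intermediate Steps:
$n{\left(A \right)} = 2$
$T{\left(u \right)} = 2$
$l{\left(b \right)} = -5 + b$ ($l{\left(b \right)} = \left(61 + b\right) - 66 = -5 + b$)
$H{\left(P \right)} = 6$ ($H{\left(P \right)} = 1 + \frac{5 \cdot 2}{2} = 1 + \frac{1}{2} \cdot 10 = 1 + 5 = 6$)
$\left(22583 + H{\left(-58 - 97 \right)}\right) \left(l{\left(-40 \right)} + 49033\right) = \left(22583 + 6\right) \left(\left(-5 - 40\right) + 49033\right) = 22589 \left(-45 + 49033\right) = 22589 \cdot 48988 = 1106589932$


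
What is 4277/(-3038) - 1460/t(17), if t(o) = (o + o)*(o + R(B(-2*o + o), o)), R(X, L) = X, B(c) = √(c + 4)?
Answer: (-10387*√13 + 493399*I)/(7378*(√13 - 17*I)) ≈ -3.8251 + 0.51267*I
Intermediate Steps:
B(c) = √(4 + c)
t(o) = 2*o*(o + √(4 - o)) (t(o) = (o + o)*(o + √(4 + (-2*o + o))) = (2*o)*(o + √(4 - o)) = 2*o*(o + √(4 - o)))
4277/(-3038) - 1460/t(17) = 4277/(-3038) - 1460*1/(34*(17 + √(4 - 1*17))) = 4277*(-1/3038) - 1460*1/(34*(17 + √(4 - 17))) = -611/434 - 1460*1/(34*(17 + √(-13))) = -611/434 - 1460*1/(34*(17 + I*√13)) = -611/434 - 1460/(578 + 34*I*√13)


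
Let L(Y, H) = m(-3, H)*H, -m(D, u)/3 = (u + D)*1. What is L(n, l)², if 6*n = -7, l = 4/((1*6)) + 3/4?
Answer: 104329/2304 ≈ 45.282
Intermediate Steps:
m(D, u) = -3*D - 3*u (m(D, u) = -3*(u + D) = -3*(D + u) = -3*D - 3*u)
l = 17/12 (l = 4/6 + 3*(¼) = 4*(⅙) + ¾ = ⅔ + ¾ = 17/12 ≈ 1.4167)
n = -7/6 (n = (⅙)*(-7) = -7/6 ≈ -1.1667)
L(Y, H) = H*(9 - 3*H) (L(Y, H) = (-3*(-3) - 3*H)*H = (9 - 3*H)*H = H*(9 - 3*H))
L(n, l)² = (3*(17/12)*(3 - 1*17/12))² = (3*(17/12)*(3 - 17/12))² = (3*(17/12)*(19/12))² = (323/48)² = 104329/2304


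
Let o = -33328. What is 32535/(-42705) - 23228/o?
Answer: -513193/7907068 ≈ -0.064903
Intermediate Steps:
32535/(-42705) - 23228/o = 32535/(-42705) - 23228/(-33328) = 32535*(-1/42705) - 23228*(-1/33328) = -723/949 + 5807/8332 = -513193/7907068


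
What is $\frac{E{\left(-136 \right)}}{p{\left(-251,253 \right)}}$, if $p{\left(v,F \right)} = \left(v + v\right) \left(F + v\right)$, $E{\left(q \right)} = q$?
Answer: $\frac{34}{251} \approx 0.13546$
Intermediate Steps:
$p{\left(v,F \right)} = 2 v \left(F + v\right)$
$\frac{E{\left(-136 \right)}}{p{\left(-251,253 \right)}} = - \frac{136}{2 \left(-251\right) \left(253 - 251\right)} = - \frac{136}{2 \left(-251\right) 2} = - \frac{136}{-1004} = \left(-136\right) \left(- \frac{1}{1004}\right) = \frac{34}{251}$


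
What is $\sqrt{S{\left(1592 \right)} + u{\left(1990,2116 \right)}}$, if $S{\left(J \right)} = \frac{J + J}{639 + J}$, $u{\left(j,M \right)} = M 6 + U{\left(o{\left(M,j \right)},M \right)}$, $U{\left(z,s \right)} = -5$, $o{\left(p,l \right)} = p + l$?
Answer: $\frac{\sqrt{63174791955}}{2231} \approx 112.66$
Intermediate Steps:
$o{\left(p,l \right)} = l + p$
$u{\left(j,M \right)} = -5 + 6 M$ ($u{\left(j,M \right)} = M 6 - 5 = 6 M - 5 = -5 + 6 M$)
$S{\left(J \right)} = \frac{2 J}{639 + J}$
$\sqrt{S{\left(1592 \right)} + u{\left(1990,2116 \right)}} = \sqrt{2 \cdot 1592 \frac{1}{639 + 1592} + \left(-5 + 6 \cdot 2116\right)} = \sqrt{2 \cdot 1592 \cdot \frac{1}{2231} + \left(-5 + 12696\right)} = \sqrt{2 \cdot 1592 \cdot \frac{1}{2231} + 12691} = \sqrt{\frac{3184}{2231} + 12691} = \sqrt{\frac{28316805}{2231}} = \frac{\sqrt{63174791955}}{2231}$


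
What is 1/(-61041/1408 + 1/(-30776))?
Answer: -5416576/234824903 ≈ -0.023066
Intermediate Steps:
1/(-61041/1408 + 1/(-30776)) = 1/(-61041*1/1408 - 1/30776) = 1/(-61041/1408 - 1/30776) = 1/(-234824903/5416576) = -5416576/234824903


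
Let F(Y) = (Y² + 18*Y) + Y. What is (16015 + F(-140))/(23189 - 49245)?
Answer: -32955/26056 ≈ -1.2648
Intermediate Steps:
F(Y) = Y² + 19*Y
(16015 + F(-140))/(23189 - 49245) = (16015 - 140*(19 - 140))/(23189 - 49245) = (16015 - 140*(-121))/(-26056) = (16015 + 16940)*(-1/26056) = 32955*(-1/26056) = -32955/26056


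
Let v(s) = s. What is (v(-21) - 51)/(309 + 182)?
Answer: -72/491 ≈ -0.14664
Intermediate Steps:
(v(-21) - 51)/(309 + 182) = (-21 - 51)/(309 + 182) = -72/491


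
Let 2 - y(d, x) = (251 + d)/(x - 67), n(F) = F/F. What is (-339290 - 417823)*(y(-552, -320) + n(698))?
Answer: -5047420/3 ≈ -1.6825e+6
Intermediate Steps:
n(F) = 1
y(d, x) = 2 - (251 + d)/(-67 + x) (y(d, x) = 2 - (251 + d)/(x - 67) = 2 - (251 + d)/(-67 + x))
(-339290 - 417823)*(y(-552, -320) + n(698)) = (-339290 - 417823)*((-385 - 1*(-552) + 2*(-320))/(-67 - 320) + 1) = -757113*((-385 + 552 - 640)/(-387) + 1) = -757113*(-1/387*(-473) + 1) = -757113*(11/9 + 1) = -757113*20/9 = -5047420/3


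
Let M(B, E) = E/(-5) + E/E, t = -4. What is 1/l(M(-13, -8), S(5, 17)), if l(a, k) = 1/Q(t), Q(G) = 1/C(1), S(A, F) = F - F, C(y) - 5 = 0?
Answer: ⅕ ≈ 0.20000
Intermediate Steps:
C(y) = 5 (C(y) = 5 + 0 = 5)
S(A, F) = 0
M(B, E) = 1 - E/5 (M(B, E) = E*(-⅕) + 1 = -E/5 + 1 = 1 - E/5)
Q(G) = ⅕ (Q(G) = 1/5 = ⅕)
l(a, k) = 5 (l(a, k) = 1/(⅕) = 5)
1/l(M(-13, -8), S(5, 17)) = 1/5 = ⅕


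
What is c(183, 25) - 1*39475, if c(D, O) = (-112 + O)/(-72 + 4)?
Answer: -2684213/68 ≈ -39474.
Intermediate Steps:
c(D, O) = 28/17 - O/68 (c(D, O) = (-112 + O)/(-68) = (-112 + O)*(-1/68) = 28/17 - O/68)
c(183, 25) - 1*39475 = (28/17 - 1/68*25) - 1*39475 = (28/17 - 25/68) - 39475 = 87/68 - 39475 = -2684213/68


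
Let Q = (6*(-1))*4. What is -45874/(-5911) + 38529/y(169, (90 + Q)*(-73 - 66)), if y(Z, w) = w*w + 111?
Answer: 1287031028719/165827956519 ≈ 7.7612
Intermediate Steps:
Q = -24 (Q = -6*4 = -24)
y(Z, w) = 111 + w**2 (y(Z, w) = w**2 + 111 = 111 + w**2)
-45874/(-5911) + 38529/y(169, (90 + Q)*(-73 - 66)) = -45874/(-5911) + 38529/(111 + ((90 - 24)*(-73 - 66))**2) = -45874*(-1/5911) + 38529/(111 + (66*(-139))**2) = 45874/5911 + 38529/(111 + (-9174)**2) = 45874/5911 + 38529/(111 + 84162276) = 45874/5911 + 38529/84162387 = 45874/5911 + 38529*(1/84162387) = 45874/5911 + 12843/28054129 = 1287031028719/165827956519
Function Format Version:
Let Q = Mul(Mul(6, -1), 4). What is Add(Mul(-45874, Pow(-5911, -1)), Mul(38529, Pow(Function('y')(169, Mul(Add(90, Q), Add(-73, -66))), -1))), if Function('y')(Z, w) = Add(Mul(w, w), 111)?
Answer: Rational(1287031028719, 165827956519) ≈ 7.7612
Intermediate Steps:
Q = -24 (Q = Mul(-6, 4) = -24)
Function('y')(Z, w) = Add(111, Pow(w, 2)) (Function('y')(Z, w) = Add(Pow(w, 2), 111) = Add(111, Pow(w, 2)))
Add(Mul(-45874, Pow(-5911, -1)), Mul(38529, Pow(Function('y')(169, Mul(Add(90, Q), Add(-73, -66))), -1))) = Add(Mul(-45874, Pow(-5911, -1)), Mul(38529, Pow(Add(111, Pow(Mul(Add(90, -24), Add(-73, -66)), 2)), -1))) = Add(Mul(-45874, Rational(-1, 5911)), Mul(38529, Pow(Add(111, Pow(Mul(66, -139), 2)), -1))) = Add(Rational(45874, 5911), Mul(38529, Pow(Add(111, Pow(-9174, 2)), -1))) = Add(Rational(45874, 5911), Mul(38529, Pow(Add(111, 84162276), -1))) = Add(Rational(45874, 5911), Mul(38529, Pow(84162387, -1))) = Add(Rational(45874, 5911), Mul(38529, Rational(1, 84162387))) = Add(Rational(45874, 5911), Rational(12843, 28054129)) = Rational(1287031028719, 165827956519)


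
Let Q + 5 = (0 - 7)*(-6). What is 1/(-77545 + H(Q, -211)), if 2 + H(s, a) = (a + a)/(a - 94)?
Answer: -305/23651413 ≈ -1.2896e-5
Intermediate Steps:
Q = 37 (Q = -5 + (0 - 7)*(-6) = -5 - 7*(-6) = -5 + 42 = 37)
H(s, a) = -2 + 2*a/(-94 + a) (H(s, a) = -2 + (a + a)/(a - 94) = -2 + (2*a)/(-94 + a) = -2 + 2*a/(-94 + a))
1/(-77545 + H(Q, -211)) = 1/(-77545 + 188/(-94 - 211)) = 1/(-77545 + 188/(-305)) = 1/(-77545 + 188*(-1/305)) = 1/(-77545 - 188/305) = 1/(-23651413/305) = -305/23651413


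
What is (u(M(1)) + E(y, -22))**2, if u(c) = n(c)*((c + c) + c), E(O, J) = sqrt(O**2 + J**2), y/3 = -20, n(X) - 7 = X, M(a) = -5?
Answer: 4984 - 120*sqrt(1021) ≈ 1149.6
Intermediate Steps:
n(X) = 7 + X
y = -60 (y = 3*(-20) = -60)
E(O, J) = sqrt(J**2 + O**2)
u(c) = 3*c*(7 + c) (u(c) = (7 + c)*((c + c) + c) = (7 + c)*(2*c + c) = (7 + c)*(3*c) = 3*c*(7 + c))
(u(M(1)) + E(y, -22))**2 = (3*(-5)*(7 - 5) + sqrt((-22)**2 + (-60)**2))**2 = (3*(-5)*2 + sqrt(484 + 3600))**2 = (-30 + sqrt(4084))**2 = (-30 + 2*sqrt(1021))**2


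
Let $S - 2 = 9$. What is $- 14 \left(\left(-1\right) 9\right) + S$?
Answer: $137$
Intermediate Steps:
$S = 11$ ($S = 2 + 9 = 11$)
$- 14 \left(\left(-1\right) 9\right) + S = - 14 \left(\left(-1\right) 9\right) + 11 = \left(-14\right) \left(-9\right) + 11 = 126 + 11 = 137$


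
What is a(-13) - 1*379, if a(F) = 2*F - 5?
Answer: -410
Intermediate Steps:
a(F) = -5 + 2*F
a(-13) - 1*379 = (-5 + 2*(-13)) - 1*379 = (-5 - 26) - 379 = -31 - 379 = -410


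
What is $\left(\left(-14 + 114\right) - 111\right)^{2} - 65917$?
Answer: $-65796$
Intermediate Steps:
$\left(\left(-14 + 114\right) - 111\right)^{2} - 65917 = \left(100 - 111\right)^{2} - 65917 = \left(-11\right)^{2} - 65917 = 121 - 65917 = -65796$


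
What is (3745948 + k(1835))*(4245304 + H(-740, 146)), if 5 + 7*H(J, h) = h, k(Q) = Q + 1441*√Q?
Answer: 111373875564627/7 + 42822584629*√1835/7 ≈ 1.6173e+13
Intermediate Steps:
H(J, h) = -5/7 + h/7
(3745948 + k(1835))*(4245304 + H(-740, 146)) = (3745948 + (1835 + 1441*√1835))*(4245304 + (-5/7 + (⅐)*146)) = (3747783 + 1441*√1835)*(4245304 + (-5/7 + 146/7)) = (3747783 + 1441*√1835)*(4245304 + 141/7) = (3747783 + 1441*√1835)*(29717269/7) = 111373875564627/7 + 42822584629*√1835/7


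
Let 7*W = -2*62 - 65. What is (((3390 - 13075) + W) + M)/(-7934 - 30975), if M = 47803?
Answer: -38091/38909 ≈ -0.97898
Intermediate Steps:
W = -27 (W = (-2*62 - 65)/7 = (-124 - 65)/7 = (1/7)*(-189) = -27)
(((3390 - 13075) + W) + M)/(-7934 - 30975) = (((3390 - 13075) - 27) + 47803)/(-7934 - 30975) = ((-9685 - 27) + 47803)/(-38909) = (-9712 + 47803)*(-1/38909) = 38091*(-1/38909) = -38091/38909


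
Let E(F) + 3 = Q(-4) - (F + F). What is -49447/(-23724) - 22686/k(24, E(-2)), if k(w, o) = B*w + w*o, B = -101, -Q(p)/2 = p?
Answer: 26974235/2182608 ≈ 12.359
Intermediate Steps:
Q(p) = -2*p
E(F) = 5 - 2*F (E(F) = -3 + (-2*(-4) - (F + F)) = -3 + (8 - 2*F) = 5 - 2*F)
k(w, o) = -101*w + o*w (k(w, o) = -101*w + w*o = -101*w + o*w)
-49447/(-23724) - 22686/k(24, E(-2)) = -49447/(-23724) - 22686*1/(24*(-101 + (5 - 2*(-2)))) = -49447*(-1/23724) - 22686*1/(24*(-101 + (5 + 4))) = 49447/23724 - 22686*1/(24*(-101 + 9)) = 49447/23724 - 22686/(24*(-92)) = 49447/23724 - 22686/(-2208) = 49447/23724 - 22686*(-1/2208) = 49447/23724 + 3781/368 = 26974235/2182608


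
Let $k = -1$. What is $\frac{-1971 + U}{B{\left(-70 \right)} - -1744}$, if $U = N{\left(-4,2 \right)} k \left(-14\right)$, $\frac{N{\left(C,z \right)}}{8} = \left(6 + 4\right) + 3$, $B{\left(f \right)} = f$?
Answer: $- \frac{515}{1674} \approx -0.30765$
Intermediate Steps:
$N{\left(C,z \right)} = 104$ ($N{\left(C,z \right)} = 8 \left(\left(6 + 4\right) + 3\right) = 8 \left(10 + 3\right) = 8 \cdot 13 = 104$)
$U = 1456$ ($U = 104 \left(-1\right) \left(-14\right) = \left(-104\right) \left(-14\right) = 1456$)
$\frac{-1971 + U}{B{\left(-70 \right)} - -1744} = \frac{-1971 + 1456}{-70 - -1744} = - \frac{515}{-70 + 1744} = - \frac{515}{1674}$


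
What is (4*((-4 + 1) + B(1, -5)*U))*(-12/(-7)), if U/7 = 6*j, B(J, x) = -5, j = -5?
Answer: 50256/7 ≈ 7179.4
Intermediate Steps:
U = -210 (U = 7*(6*(-5)) = 7*(-30) = -210)
(4*((-4 + 1) + B(1, -5)*U))*(-12/(-7)) = (4*((-4 + 1) - 5*(-210)))*(-12/(-7)) = (4*(-3 + 1050))*(-12*(-1/7)) = (4*1047)*(12/7) = 4188*(12/7) = 50256/7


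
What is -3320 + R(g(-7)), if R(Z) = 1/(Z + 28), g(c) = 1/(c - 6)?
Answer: -1205147/363 ≈ -3320.0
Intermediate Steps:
g(c) = 1/(-6 + c)
R(Z) = 1/(28 + Z)
-3320 + R(g(-7)) = -3320 + 1/(28 + 1/(-6 - 7)) = -3320 + 1/(28 + 1/(-13)) = -3320 + 1/(28 - 1/13) = -3320 + 1/(363/13) = -3320 + 13/363 = -1205147/363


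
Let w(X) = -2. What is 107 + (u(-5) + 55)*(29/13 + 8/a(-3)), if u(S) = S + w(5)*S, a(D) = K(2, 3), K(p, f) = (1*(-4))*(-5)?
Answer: 3443/13 ≈ 264.85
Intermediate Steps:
K(p, f) = 20 (K(p, f) = -4*(-5) = 20)
a(D) = 20
u(S) = -S (u(S) = S - 2*S = -S)
107 + (u(-5) + 55)*(29/13 + 8/a(-3)) = 107 + (-1*(-5) + 55)*(29/13 + 8/20) = 107 + (5 + 55)*(29*(1/13) + 8*(1/20)) = 107 + 60*(29/13 + ⅖) = 107 + 60*(171/65) = 107 + 2052/13 = 3443/13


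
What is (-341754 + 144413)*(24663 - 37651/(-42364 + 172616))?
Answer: -633931800016925/130252 ≈ -4.8670e+9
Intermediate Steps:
(-341754 + 144413)*(24663 - 37651/(-42364 + 172616)) = -197341*(24663 - 37651/130252) = -197341*3212367425/130252 = -633931800016925/130252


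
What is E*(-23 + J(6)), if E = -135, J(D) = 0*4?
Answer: 3105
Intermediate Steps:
J(D) = 0
E*(-23 + J(6)) = -135*(-23 + 0) = -135*(-23) = 3105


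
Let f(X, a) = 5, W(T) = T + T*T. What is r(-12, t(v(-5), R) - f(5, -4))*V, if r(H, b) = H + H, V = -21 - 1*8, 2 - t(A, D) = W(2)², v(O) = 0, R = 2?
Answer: 696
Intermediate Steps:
W(T) = T + T²
t(A, D) = -34 (t(A, D) = 2 - (2*(1 + 2))² = 2 - (2*3)² = 2 - 1*6² = 2 - 1*36 = 2 - 36 = -34)
V = -29 (V = -21 - 8 = -29)
r(H, b) = 2*H
r(-12, t(v(-5), R) - f(5, -4))*V = (2*(-12))*(-29) = -24*(-29) = 696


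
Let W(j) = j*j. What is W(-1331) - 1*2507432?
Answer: -735871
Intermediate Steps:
W(j) = j²
W(-1331) - 1*2507432 = (-1331)² - 1*2507432 = 1771561 - 2507432 = -735871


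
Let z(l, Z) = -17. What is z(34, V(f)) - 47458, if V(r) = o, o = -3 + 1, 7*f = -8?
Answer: -47475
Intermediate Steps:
f = -8/7 (f = (⅐)*(-8) = -8/7 ≈ -1.1429)
o = -2
V(r) = -2
z(34, V(f)) - 47458 = -17 - 47458 = -47475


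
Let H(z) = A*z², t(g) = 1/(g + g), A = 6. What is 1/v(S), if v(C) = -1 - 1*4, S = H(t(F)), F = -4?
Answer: -⅕ ≈ -0.20000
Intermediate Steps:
t(g) = 1/(2*g)
H(z) = 6*z²
S = 3/32 (S = 6*((½)/(-4))² = 6*((½)*(-¼))² = 6*(-⅛)² = 6*(1/64) = 3/32 ≈ 0.093750)
v(C) = -5 (v(C) = -1 - 4 = -5)
1/v(S) = 1/(-5) = -⅕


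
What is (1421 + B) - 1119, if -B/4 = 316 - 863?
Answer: 2490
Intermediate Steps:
B = 2188 (B = -4*(316 - 863) = -4*(-547) = 2188)
(1421 + B) - 1119 = (1421 + 2188) - 1119 = 3609 - 1119 = 2490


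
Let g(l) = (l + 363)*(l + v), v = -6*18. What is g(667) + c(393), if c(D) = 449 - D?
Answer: 575826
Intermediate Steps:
v = -108
g(l) = (-108 + l)*(363 + l) (g(l) = (l + 363)*(l - 108) = (363 + l)*(-108 + l) = (-108 + l)*(363 + l))
g(667) + c(393) = (-39204 + 667**2 + 255*667) + (449 - 1*393) = (-39204 + 444889 + 170085) + (449 - 393) = 575770 + 56 = 575826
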